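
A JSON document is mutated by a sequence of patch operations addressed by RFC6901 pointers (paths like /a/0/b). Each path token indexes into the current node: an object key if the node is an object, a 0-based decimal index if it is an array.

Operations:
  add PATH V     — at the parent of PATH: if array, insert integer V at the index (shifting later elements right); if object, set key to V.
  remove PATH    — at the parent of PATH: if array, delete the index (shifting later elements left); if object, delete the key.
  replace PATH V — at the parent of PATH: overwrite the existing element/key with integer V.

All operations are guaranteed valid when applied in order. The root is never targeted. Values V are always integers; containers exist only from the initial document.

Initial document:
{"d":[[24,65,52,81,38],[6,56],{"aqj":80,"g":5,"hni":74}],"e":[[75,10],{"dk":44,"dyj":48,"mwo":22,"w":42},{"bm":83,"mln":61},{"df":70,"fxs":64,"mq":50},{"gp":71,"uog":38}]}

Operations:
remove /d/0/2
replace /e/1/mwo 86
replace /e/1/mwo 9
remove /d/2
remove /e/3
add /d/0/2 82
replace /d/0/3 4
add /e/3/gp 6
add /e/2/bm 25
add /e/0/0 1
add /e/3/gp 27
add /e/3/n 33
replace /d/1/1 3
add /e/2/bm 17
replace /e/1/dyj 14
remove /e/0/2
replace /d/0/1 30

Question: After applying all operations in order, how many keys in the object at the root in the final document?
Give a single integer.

Answer: 2

Derivation:
After op 1 (remove /d/0/2): {"d":[[24,65,81,38],[6,56],{"aqj":80,"g":5,"hni":74}],"e":[[75,10],{"dk":44,"dyj":48,"mwo":22,"w":42},{"bm":83,"mln":61},{"df":70,"fxs":64,"mq":50},{"gp":71,"uog":38}]}
After op 2 (replace /e/1/mwo 86): {"d":[[24,65,81,38],[6,56],{"aqj":80,"g":5,"hni":74}],"e":[[75,10],{"dk":44,"dyj":48,"mwo":86,"w":42},{"bm":83,"mln":61},{"df":70,"fxs":64,"mq":50},{"gp":71,"uog":38}]}
After op 3 (replace /e/1/mwo 9): {"d":[[24,65,81,38],[6,56],{"aqj":80,"g":5,"hni":74}],"e":[[75,10],{"dk":44,"dyj":48,"mwo":9,"w":42},{"bm":83,"mln":61},{"df":70,"fxs":64,"mq":50},{"gp":71,"uog":38}]}
After op 4 (remove /d/2): {"d":[[24,65,81,38],[6,56]],"e":[[75,10],{"dk":44,"dyj":48,"mwo":9,"w":42},{"bm":83,"mln":61},{"df":70,"fxs":64,"mq":50},{"gp":71,"uog":38}]}
After op 5 (remove /e/3): {"d":[[24,65,81,38],[6,56]],"e":[[75,10],{"dk":44,"dyj":48,"mwo":9,"w":42},{"bm":83,"mln":61},{"gp":71,"uog":38}]}
After op 6 (add /d/0/2 82): {"d":[[24,65,82,81,38],[6,56]],"e":[[75,10],{"dk":44,"dyj":48,"mwo":9,"w":42},{"bm":83,"mln":61},{"gp":71,"uog":38}]}
After op 7 (replace /d/0/3 4): {"d":[[24,65,82,4,38],[6,56]],"e":[[75,10],{"dk":44,"dyj":48,"mwo":9,"w":42},{"bm":83,"mln":61},{"gp":71,"uog":38}]}
After op 8 (add /e/3/gp 6): {"d":[[24,65,82,4,38],[6,56]],"e":[[75,10],{"dk":44,"dyj":48,"mwo":9,"w":42},{"bm":83,"mln":61},{"gp":6,"uog":38}]}
After op 9 (add /e/2/bm 25): {"d":[[24,65,82,4,38],[6,56]],"e":[[75,10],{"dk":44,"dyj":48,"mwo":9,"w":42},{"bm":25,"mln":61},{"gp":6,"uog":38}]}
After op 10 (add /e/0/0 1): {"d":[[24,65,82,4,38],[6,56]],"e":[[1,75,10],{"dk":44,"dyj":48,"mwo":9,"w":42},{"bm":25,"mln":61},{"gp":6,"uog":38}]}
After op 11 (add /e/3/gp 27): {"d":[[24,65,82,4,38],[6,56]],"e":[[1,75,10],{"dk":44,"dyj":48,"mwo":9,"w":42},{"bm":25,"mln":61},{"gp":27,"uog":38}]}
After op 12 (add /e/3/n 33): {"d":[[24,65,82,4,38],[6,56]],"e":[[1,75,10],{"dk":44,"dyj":48,"mwo":9,"w":42},{"bm":25,"mln":61},{"gp":27,"n":33,"uog":38}]}
After op 13 (replace /d/1/1 3): {"d":[[24,65,82,4,38],[6,3]],"e":[[1,75,10],{"dk":44,"dyj":48,"mwo":9,"w":42},{"bm":25,"mln":61},{"gp":27,"n":33,"uog":38}]}
After op 14 (add /e/2/bm 17): {"d":[[24,65,82,4,38],[6,3]],"e":[[1,75,10],{"dk":44,"dyj":48,"mwo":9,"w":42},{"bm":17,"mln":61},{"gp":27,"n":33,"uog":38}]}
After op 15 (replace /e/1/dyj 14): {"d":[[24,65,82,4,38],[6,3]],"e":[[1,75,10],{"dk":44,"dyj":14,"mwo":9,"w":42},{"bm":17,"mln":61},{"gp":27,"n":33,"uog":38}]}
After op 16 (remove /e/0/2): {"d":[[24,65,82,4,38],[6,3]],"e":[[1,75],{"dk":44,"dyj":14,"mwo":9,"w":42},{"bm":17,"mln":61},{"gp":27,"n":33,"uog":38}]}
After op 17 (replace /d/0/1 30): {"d":[[24,30,82,4,38],[6,3]],"e":[[1,75],{"dk":44,"dyj":14,"mwo":9,"w":42},{"bm":17,"mln":61},{"gp":27,"n":33,"uog":38}]}
Size at the root: 2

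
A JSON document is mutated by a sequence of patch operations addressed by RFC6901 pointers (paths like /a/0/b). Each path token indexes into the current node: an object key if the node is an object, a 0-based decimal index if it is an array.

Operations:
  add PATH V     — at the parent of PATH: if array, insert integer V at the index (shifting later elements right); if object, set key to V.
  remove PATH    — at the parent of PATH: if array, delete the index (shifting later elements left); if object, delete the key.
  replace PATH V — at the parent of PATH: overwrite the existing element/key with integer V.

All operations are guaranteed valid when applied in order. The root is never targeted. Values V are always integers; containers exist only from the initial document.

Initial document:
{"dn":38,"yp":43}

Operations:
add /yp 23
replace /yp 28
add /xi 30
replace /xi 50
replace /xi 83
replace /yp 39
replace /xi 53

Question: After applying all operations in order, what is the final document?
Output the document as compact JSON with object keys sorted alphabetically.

After op 1 (add /yp 23): {"dn":38,"yp":23}
After op 2 (replace /yp 28): {"dn":38,"yp":28}
After op 3 (add /xi 30): {"dn":38,"xi":30,"yp":28}
After op 4 (replace /xi 50): {"dn":38,"xi":50,"yp":28}
After op 5 (replace /xi 83): {"dn":38,"xi":83,"yp":28}
After op 6 (replace /yp 39): {"dn":38,"xi":83,"yp":39}
After op 7 (replace /xi 53): {"dn":38,"xi":53,"yp":39}

Answer: {"dn":38,"xi":53,"yp":39}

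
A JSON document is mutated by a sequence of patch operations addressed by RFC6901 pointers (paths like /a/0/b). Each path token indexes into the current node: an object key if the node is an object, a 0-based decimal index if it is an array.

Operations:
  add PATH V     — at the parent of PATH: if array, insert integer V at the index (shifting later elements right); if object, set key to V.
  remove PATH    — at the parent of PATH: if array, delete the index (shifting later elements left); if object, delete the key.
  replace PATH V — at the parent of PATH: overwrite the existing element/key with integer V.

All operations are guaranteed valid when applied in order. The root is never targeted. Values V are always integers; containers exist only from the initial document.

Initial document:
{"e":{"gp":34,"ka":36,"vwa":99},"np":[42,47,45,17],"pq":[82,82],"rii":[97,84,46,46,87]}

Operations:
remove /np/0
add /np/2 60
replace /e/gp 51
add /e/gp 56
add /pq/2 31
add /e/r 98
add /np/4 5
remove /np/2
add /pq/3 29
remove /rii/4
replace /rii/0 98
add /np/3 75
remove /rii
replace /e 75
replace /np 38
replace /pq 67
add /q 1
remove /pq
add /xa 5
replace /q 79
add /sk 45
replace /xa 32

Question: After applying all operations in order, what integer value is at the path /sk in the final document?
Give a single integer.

Answer: 45

Derivation:
After op 1 (remove /np/0): {"e":{"gp":34,"ka":36,"vwa":99},"np":[47,45,17],"pq":[82,82],"rii":[97,84,46,46,87]}
After op 2 (add /np/2 60): {"e":{"gp":34,"ka":36,"vwa":99},"np":[47,45,60,17],"pq":[82,82],"rii":[97,84,46,46,87]}
After op 3 (replace /e/gp 51): {"e":{"gp":51,"ka":36,"vwa":99},"np":[47,45,60,17],"pq":[82,82],"rii":[97,84,46,46,87]}
After op 4 (add /e/gp 56): {"e":{"gp":56,"ka":36,"vwa":99},"np":[47,45,60,17],"pq":[82,82],"rii":[97,84,46,46,87]}
After op 5 (add /pq/2 31): {"e":{"gp":56,"ka":36,"vwa":99},"np":[47,45,60,17],"pq":[82,82,31],"rii":[97,84,46,46,87]}
After op 6 (add /e/r 98): {"e":{"gp":56,"ka":36,"r":98,"vwa":99},"np":[47,45,60,17],"pq":[82,82,31],"rii":[97,84,46,46,87]}
After op 7 (add /np/4 5): {"e":{"gp":56,"ka":36,"r":98,"vwa":99},"np":[47,45,60,17,5],"pq":[82,82,31],"rii":[97,84,46,46,87]}
After op 8 (remove /np/2): {"e":{"gp":56,"ka":36,"r":98,"vwa":99},"np":[47,45,17,5],"pq":[82,82,31],"rii":[97,84,46,46,87]}
After op 9 (add /pq/3 29): {"e":{"gp":56,"ka":36,"r":98,"vwa":99},"np":[47,45,17,5],"pq":[82,82,31,29],"rii":[97,84,46,46,87]}
After op 10 (remove /rii/4): {"e":{"gp":56,"ka":36,"r":98,"vwa":99},"np":[47,45,17,5],"pq":[82,82,31,29],"rii":[97,84,46,46]}
After op 11 (replace /rii/0 98): {"e":{"gp":56,"ka":36,"r":98,"vwa":99},"np":[47,45,17,5],"pq":[82,82,31,29],"rii":[98,84,46,46]}
After op 12 (add /np/3 75): {"e":{"gp":56,"ka":36,"r":98,"vwa":99},"np":[47,45,17,75,5],"pq":[82,82,31,29],"rii":[98,84,46,46]}
After op 13 (remove /rii): {"e":{"gp":56,"ka":36,"r":98,"vwa":99},"np":[47,45,17,75,5],"pq":[82,82,31,29]}
After op 14 (replace /e 75): {"e":75,"np":[47,45,17,75,5],"pq":[82,82,31,29]}
After op 15 (replace /np 38): {"e":75,"np":38,"pq":[82,82,31,29]}
After op 16 (replace /pq 67): {"e":75,"np":38,"pq":67}
After op 17 (add /q 1): {"e":75,"np":38,"pq":67,"q":1}
After op 18 (remove /pq): {"e":75,"np":38,"q":1}
After op 19 (add /xa 5): {"e":75,"np":38,"q":1,"xa":5}
After op 20 (replace /q 79): {"e":75,"np":38,"q":79,"xa":5}
After op 21 (add /sk 45): {"e":75,"np":38,"q":79,"sk":45,"xa":5}
After op 22 (replace /xa 32): {"e":75,"np":38,"q":79,"sk":45,"xa":32}
Value at /sk: 45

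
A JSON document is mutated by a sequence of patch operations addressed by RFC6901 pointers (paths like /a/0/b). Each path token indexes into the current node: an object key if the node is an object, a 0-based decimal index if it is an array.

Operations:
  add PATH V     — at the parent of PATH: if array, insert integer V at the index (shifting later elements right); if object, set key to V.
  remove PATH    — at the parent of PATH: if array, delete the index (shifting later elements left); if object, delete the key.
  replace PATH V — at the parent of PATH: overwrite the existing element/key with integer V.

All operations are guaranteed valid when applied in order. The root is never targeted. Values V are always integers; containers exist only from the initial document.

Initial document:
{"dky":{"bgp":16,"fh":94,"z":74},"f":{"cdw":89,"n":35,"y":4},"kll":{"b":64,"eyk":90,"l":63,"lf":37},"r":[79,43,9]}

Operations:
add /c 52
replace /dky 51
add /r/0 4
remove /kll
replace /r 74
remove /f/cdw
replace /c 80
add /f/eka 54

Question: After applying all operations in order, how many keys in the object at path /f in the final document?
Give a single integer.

Answer: 3

Derivation:
After op 1 (add /c 52): {"c":52,"dky":{"bgp":16,"fh":94,"z":74},"f":{"cdw":89,"n":35,"y":4},"kll":{"b":64,"eyk":90,"l":63,"lf":37},"r":[79,43,9]}
After op 2 (replace /dky 51): {"c":52,"dky":51,"f":{"cdw":89,"n":35,"y":4},"kll":{"b":64,"eyk":90,"l":63,"lf":37},"r":[79,43,9]}
After op 3 (add /r/0 4): {"c":52,"dky":51,"f":{"cdw":89,"n":35,"y":4},"kll":{"b":64,"eyk":90,"l":63,"lf":37},"r":[4,79,43,9]}
After op 4 (remove /kll): {"c":52,"dky":51,"f":{"cdw":89,"n":35,"y":4},"r":[4,79,43,9]}
After op 5 (replace /r 74): {"c":52,"dky":51,"f":{"cdw":89,"n":35,"y":4},"r":74}
After op 6 (remove /f/cdw): {"c":52,"dky":51,"f":{"n":35,"y":4},"r":74}
After op 7 (replace /c 80): {"c":80,"dky":51,"f":{"n":35,"y":4},"r":74}
After op 8 (add /f/eka 54): {"c":80,"dky":51,"f":{"eka":54,"n":35,"y":4},"r":74}
Size at path /f: 3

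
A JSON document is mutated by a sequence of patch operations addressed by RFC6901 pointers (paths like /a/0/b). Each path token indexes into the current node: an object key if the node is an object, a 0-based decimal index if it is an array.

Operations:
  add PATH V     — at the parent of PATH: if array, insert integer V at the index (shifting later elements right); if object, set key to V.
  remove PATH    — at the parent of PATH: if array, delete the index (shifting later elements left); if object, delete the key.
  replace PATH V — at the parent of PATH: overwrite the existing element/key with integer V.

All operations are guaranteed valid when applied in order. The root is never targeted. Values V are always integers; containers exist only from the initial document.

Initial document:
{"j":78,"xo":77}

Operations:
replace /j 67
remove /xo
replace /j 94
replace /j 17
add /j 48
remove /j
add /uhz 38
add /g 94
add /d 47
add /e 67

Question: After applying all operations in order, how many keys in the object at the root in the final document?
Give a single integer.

After op 1 (replace /j 67): {"j":67,"xo":77}
After op 2 (remove /xo): {"j":67}
After op 3 (replace /j 94): {"j":94}
After op 4 (replace /j 17): {"j":17}
After op 5 (add /j 48): {"j":48}
After op 6 (remove /j): {}
After op 7 (add /uhz 38): {"uhz":38}
After op 8 (add /g 94): {"g":94,"uhz":38}
After op 9 (add /d 47): {"d":47,"g":94,"uhz":38}
After op 10 (add /e 67): {"d":47,"e":67,"g":94,"uhz":38}
Size at the root: 4

Answer: 4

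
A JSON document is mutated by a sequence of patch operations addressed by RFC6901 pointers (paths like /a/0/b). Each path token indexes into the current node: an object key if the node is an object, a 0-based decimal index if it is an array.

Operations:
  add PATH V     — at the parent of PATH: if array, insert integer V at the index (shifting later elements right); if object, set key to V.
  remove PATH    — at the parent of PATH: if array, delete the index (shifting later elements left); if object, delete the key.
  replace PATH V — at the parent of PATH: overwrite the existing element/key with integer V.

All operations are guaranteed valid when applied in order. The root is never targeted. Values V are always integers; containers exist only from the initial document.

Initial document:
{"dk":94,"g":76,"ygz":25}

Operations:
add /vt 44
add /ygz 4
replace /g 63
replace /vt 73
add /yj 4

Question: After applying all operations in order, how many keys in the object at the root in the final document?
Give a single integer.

After op 1 (add /vt 44): {"dk":94,"g":76,"vt":44,"ygz":25}
After op 2 (add /ygz 4): {"dk":94,"g":76,"vt":44,"ygz":4}
After op 3 (replace /g 63): {"dk":94,"g":63,"vt":44,"ygz":4}
After op 4 (replace /vt 73): {"dk":94,"g":63,"vt":73,"ygz":4}
After op 5 (add /yj 4): {"dk":94,"g":63,"vt":73,"ygz":4,"yj":4}
Size at the root: 5

Answer: 5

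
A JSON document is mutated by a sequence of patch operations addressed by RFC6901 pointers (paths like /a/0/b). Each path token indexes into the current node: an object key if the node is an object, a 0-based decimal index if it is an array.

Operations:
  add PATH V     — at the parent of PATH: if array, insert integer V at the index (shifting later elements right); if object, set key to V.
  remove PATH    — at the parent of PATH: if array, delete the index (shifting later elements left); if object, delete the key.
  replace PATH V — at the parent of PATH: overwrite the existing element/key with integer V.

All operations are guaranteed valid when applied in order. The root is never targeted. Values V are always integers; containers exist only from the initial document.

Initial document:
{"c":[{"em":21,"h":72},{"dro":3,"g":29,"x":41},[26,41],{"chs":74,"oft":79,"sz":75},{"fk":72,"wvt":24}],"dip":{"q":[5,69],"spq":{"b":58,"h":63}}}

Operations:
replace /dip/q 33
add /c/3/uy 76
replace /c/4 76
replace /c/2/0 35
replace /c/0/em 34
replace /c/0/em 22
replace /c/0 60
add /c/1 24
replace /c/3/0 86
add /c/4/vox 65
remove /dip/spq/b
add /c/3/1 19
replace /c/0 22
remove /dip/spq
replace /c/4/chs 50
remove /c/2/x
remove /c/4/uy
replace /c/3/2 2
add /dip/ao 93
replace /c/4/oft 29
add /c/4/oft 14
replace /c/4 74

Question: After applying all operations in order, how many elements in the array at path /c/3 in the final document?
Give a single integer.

After op 1 (replace /dip/q 33): {"c":[{"em":21,"h":72},{"dro":3,"g":29,"x":41},[26,41],{"chs":74,"oft":79,"sz":75},{"fk":72,"wvt":24}],"dip":{"q":33,"spq":{"b":58,"h":63}}}
After op 2 (add /c/3/uy 76): {"c":[{"em":21,"h":72},{"dro":3,"g":29,"x":41},[26,41],{"chs":74,"oft":79,"sz":75,"uy":76},{"fk":72,"wvt":24}],"dip":{"q":33,"spq":{"b":58,"h":63}}}
After op 3 (replace /c/4 76): {"c":[{"em":21,"h":72},{"dro":3,"g":29,"x":41},[26,41],{"chs":74,"oft":79,"sz":75,"uy":76},76],"dip":{"q":33,"spq":{"b":58,"h":63}}}
After op 4 (replace /c/2/0 35): {"c":[{"em":21,"h":72},{"dro":3,"g":29,"x":41},[35,41],{"chs":74,"oft":79,"sz":75,"uy":76},76],"dip":{"q":33,"spq":{"b":58,"h":63}}}
After op 5 (replace /c/0/em 34): {"c":[{"em":34,"h":72},{"dro":3,"g":29,"x":41},[35,41],{"chs":74,"oft":79,"sz":75,"uy":76},76],"dip":{"q":33,"spq":{"b":58,"h":63}}}
After op 6 (replace /c/0/em 22): {"c":[{"em":22,"h":72},{"dro":3,"g":29,"x":41},[35,41],{"chs":74,"oft":79,"sz":75,"uy":76},76],"dip":{"q":33,"spq":{"b":58,"h":63}}}
After op 7 (replace /c/0 60): {"c":[60,{"dro":3,"g":29,"x":41},[35,41],{"chs":74,"oft":79,"sz":75,"uy":76},76],"dip":{"q":33,"spq":{"b":58,"h":63}}}
After op 8 (add /c/1 24): {"c":[60,24,{"dro":3,"g":29,"x":41},[35,41],{"chs":74,"oft":79,"sz":75,"uy":76},76],"dip":{"q":33,"spq":{"b":58,"h":63}}}
After op 9 (replace /c/3/0 86): {"c":[60,24,{"dro":3,"g":29,"x":41},[86,41],{"chs":74,"oft":79,"sz":75,"uy":76},76],"dip":{"q":33,"spq":{"b":58,"h":63}}}
After op 10 (add /c/4/vox 65): {"c":[60,24,{"dro":3,"g":29,"x":41},[86,41],{"chs":74,"oft":79,"sz":75,"uy":76,"vox":65},76],"dip":{"q":33,"spq":{"b":58,"h":63}}}
After op 11 (remove /dip/spq/b): {"c":[60,24,{"dro":3,"g":29,"x":41},[86,41],{"chs":74,"oft":79,"sz":75,"uy":76,"vox":65},76],"dip":{"q":33,"spq":{"h":63}}}
After op 12 (add /c/3/1 19): {"c":[60,24,{"dro":3,"g":29,"x":41},[86,19,41],{"chs":74,"oft":79,"sz":75,"uy":76,"vox":65},76],"dip":{"q":33,"spq":{"h":63}}}
After op 13 (replace /c/0 22): {"c":[22,24,{"dro":3,"g":29,"x":41},[86,19,41],{"chs":74,"oft":79,"sz":75,"uy":76,"vox":65},76],"dip":{"q":33,"spq":{"h":63}}}
After op 14 (remove /dip/spq): {"c":[22,24,{"dro":3,"g":29,"x":41},[86,19,41],{"chs":74,"oft":79,"sz":75,"uy":76,"vox":65},76],"dip":{"q":33}}
After op 15 (replace /c/4/chs 50): {"c":[22,24,{"dro":3,"g":29,"x":41},[86,19,41],{"chs":50,"oft":79,"sz":75,"uy":76,"vox":65},76],"dip":{"q":33}}
After op 16 (remove /c/2/x): {"c":[22,24,{"dro":3,"g":29},[86,19,41],{"chs":50,"oft":79,"sz":75,"uy":76,"vox":65},76],"dip":{"q":33}}
After op 17 (remove /c/4/uy): {"c":[22,24,{"dro":3,"g":29},[86,19,41],{"chs":50,"oft":79,"sz":75,"vox":65},76],"dip":{"q":33}}
After op 18 (replace /c/3/2 2): {"c":[22,24,{"dro":3,"g":29},[86,19,2],{"chs":50,"oft":79,"sz":75,"vox":65},76],"dip":{"q":33}}
After op 19 (add /dip/ao 93): {"c":[22,24,{"dro":3,"g":29},[86,19,2],{"chs":50,"oft":79,"sz":75,"vox":65},76],"dip":{"ao":93,"q":33}}
After op 20 (replace /c/4/oft 29): {"c":[22,24,{"dro":3,"g":29},[86,19,2],{"chs":50,"oft":29,"sz":75,"vox":65},76],"dip":{"ao":93,"q":33}}
After op 21 (add /c/4/oft 14): {"c":[22,24,{"dro":3,"g":29},[86,19,2],{"chs":50,"oft":14,"sz":75,"vox":65},76],"dip":{"ao":93,"q":33}}
After op 22 (replace /c/4 74): {"c":[22,24,{"dro":3,"g":29},[86,19,2],74,76],"dip":{"ao":93,"q":33}}
Size at path /c/3: 3

Answer: 3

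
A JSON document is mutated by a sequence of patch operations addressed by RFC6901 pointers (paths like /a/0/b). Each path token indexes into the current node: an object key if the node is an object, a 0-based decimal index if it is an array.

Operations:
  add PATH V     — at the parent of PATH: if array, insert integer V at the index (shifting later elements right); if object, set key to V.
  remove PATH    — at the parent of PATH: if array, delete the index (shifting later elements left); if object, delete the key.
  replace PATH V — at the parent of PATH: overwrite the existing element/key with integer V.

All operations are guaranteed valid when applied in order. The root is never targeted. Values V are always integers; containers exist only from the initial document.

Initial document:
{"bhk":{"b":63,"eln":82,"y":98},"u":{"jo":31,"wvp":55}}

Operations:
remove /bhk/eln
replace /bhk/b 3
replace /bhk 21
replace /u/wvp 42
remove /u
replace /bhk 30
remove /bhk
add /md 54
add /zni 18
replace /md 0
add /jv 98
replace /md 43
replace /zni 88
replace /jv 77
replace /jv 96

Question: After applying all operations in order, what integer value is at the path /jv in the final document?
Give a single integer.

After op 1 (remove /bhk/eln): {"bhk":{"b":63,"y":98},"u":{"jo":31,"wvp":55}}
After op 2 (replace /bhk/b 3): {"bhk":{"b":3,"y":98},"u":{"jo":31,"wvp":55}}
After op 3 (replace /bhk 21): {"bhk":21,"u":{"jo":31,"wvp":55}}
After op 4 (replace /u/wvp 42): {"bhk":21,"u":{"jo":31,"wvp":42}}
After op 5 (remove /u): {"bhk":21}
After op 6 (replace /bhk 30): {"bhk":30}
After op 7 (remove /bhk): {}
After op 8 (add /md 54): {"md":54}
After op 9 (add /zni 18): {"md":54,"zni":18}
After op 10 (replace /md 0): {"md":0,"zni":18}
After op 11 (add /jv 98): {"jv":98,"md":0,"zni":18}
After op 12 (replace /md 43): {"jv":98,"md":43,"zni":18}
After op 13 (replace /zni 88): {"jv":98,"md":43,"zni":88}
After op 14 (replace /jv 77): {"jv":77,"md":43,"zni":88}
After op 15 (replace /jv 96): {"jv":96,"md":43,"zni":88}
Value at /jv: 96

Answer: 96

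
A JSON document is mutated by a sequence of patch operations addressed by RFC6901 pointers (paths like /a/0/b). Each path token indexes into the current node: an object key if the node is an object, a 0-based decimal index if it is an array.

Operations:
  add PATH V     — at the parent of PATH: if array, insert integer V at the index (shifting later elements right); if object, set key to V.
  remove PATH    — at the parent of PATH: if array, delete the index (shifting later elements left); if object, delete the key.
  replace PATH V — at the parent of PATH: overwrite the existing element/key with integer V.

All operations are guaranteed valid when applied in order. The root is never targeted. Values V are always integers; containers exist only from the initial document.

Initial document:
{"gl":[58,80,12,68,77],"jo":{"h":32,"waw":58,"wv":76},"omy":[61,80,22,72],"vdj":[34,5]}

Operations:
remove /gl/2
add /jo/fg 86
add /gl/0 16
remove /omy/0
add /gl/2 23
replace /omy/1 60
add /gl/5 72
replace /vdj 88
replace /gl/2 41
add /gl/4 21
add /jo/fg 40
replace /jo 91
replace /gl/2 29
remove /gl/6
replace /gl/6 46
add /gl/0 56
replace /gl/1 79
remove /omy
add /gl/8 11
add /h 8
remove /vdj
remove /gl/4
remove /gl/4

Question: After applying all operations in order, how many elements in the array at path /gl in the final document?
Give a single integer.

Answer: 7

Derivation:
After op 1 (remove /gl/2): {"gl":[58,80,68,77],"jo":{"h":32,"waw":58,"wv":76},"omy":[61,80,22,72],"vdj":[34,5]}
After op 2 (add /jo/fg 86): {"gl":[58,80,68,77],"jo":{"fg":86,"h":32,"waw":58,"wv":76},"omy":[61,80,22,72],"vdj":[34,5]}
After op 3 (add /gl/0 16): {"gl":[16,58,80,68,77],"jo":{"fg":86,"h":32,"waw":58,"wv":76},"omy":[61,80,22,72],"vdj":[34,5]}
After op 4 (remove /omy/0): {"gl":[16,58,80,68,77],"jo":{"fg":86,"h":32,"waw":58,"wv":76},"omy":[80,22,72],"vdj":[34,5]}
After op 5 (add /gl/2 23): {"gl":[16,58,23,80,68,77],"jo":{"fg":86,"h":32,"waw":58,"wv":76},"omy":[80,22,72],"vdj":[34,5]}
After op 6 (replace /omy/1 60): {"gl":[16,58,23,80,68,77],"jo":{"fg":86,"h":32,"waw":58,"wv":76},"omy":[80,60,72],"vdj":[34,5]}
After op 7 (add /gl/5 72): {"gl":[16,58,23,80,68,72,77],"jo":{"fg":86,"h":32,"waw":58,"wv":76},"omy":[80,60,72],"vdj":[34,5]}
After op 8 (replace /vdj 88): {"gl":[16,58,23,80,68,72,77],"jo":{"fg":86,"h":32,"waw":58,"wv":76},"omy":[80,60,72],"vdj":88}
After op 9 (replace /gl/2 41): {"gl":[16,58,41,80,68,72,77],"jo":{"fg":86,"h":32,"waw":58,"wv":76},"omy":[80,60,72],"vdj":88}
After op 10 (add /gl/4 21): {"gl":[16,58,41,80,21,68,72,77],"jo":{"fg":86,"h":32,"waw":58,"wv":76},"omy":[80,60,72],"vdj":88}
After op 11 (add /jo/fg 40): {"gl":[16,58,41,80,21,68,72,77],"jo":{"fg":40,"h":32,"waw":58,"wv":76},"omy":[80,60,72],"vdj":88}
After op 12 (replace /jo 91): {"gl":[16,58,41,80,21,68,72,77],"jo":91,"omy":[80,60,72],"vdj":88}
After op 13 (replace /gl/2 29): {"gl":[16,58,29,80,21,68,72,77],"jo":91,"omy":[80,60,72],"vdj":88}
After op 14 (remove /gl/6): {"gl":[16,58,29,80,21,68,77],"jo":91,"omy":[80,60,72],"vdj":88}
After op 15 (replace /gl/6 46): {"gl":[16,58,29,80,21,68,46],"jo":91,"omy":[80,60,72],"vdj":88}
After op 16 (add /gl/0 56): {"gl":[56,16,58,29,80,21,68,46],"jo":91,"omy":[80,60,72],"vdj":88}
After op 17 (replace /gl/1 79): {"gl":[56,79,58,29,80,21,68,46],"jo":91,"omy":[80,60,72],"vdj":88}
After op 18 (remove /omy): {"gl":[56,79,58,29,80,21,68,46],"jo":91,"vdj":88}
After op 19 (add /gl/8 11): {"gl":[56,79,58,29,80,21,68,46,11],"jo":91,"vdj":88}
After op 20 (add /h 8): {"gl":[56,79,58,29,80,21,68,46,11],"h":8,"jo":91,"vdj":88}
After op 21 (remove /vdj): {"gl":[56,79,58,29,80,21,68,46,11],"h":8,"jo":91}
After op 22 (remove /gl/4): {"gl":[56,79,58,29,21,68,46,11],"h":8,"jo":91}
After op 23 (remove /gl/4): {"gl":[56,79,58,29,68,46,11],"h":8,"jo":91}
Size at path /gl: 7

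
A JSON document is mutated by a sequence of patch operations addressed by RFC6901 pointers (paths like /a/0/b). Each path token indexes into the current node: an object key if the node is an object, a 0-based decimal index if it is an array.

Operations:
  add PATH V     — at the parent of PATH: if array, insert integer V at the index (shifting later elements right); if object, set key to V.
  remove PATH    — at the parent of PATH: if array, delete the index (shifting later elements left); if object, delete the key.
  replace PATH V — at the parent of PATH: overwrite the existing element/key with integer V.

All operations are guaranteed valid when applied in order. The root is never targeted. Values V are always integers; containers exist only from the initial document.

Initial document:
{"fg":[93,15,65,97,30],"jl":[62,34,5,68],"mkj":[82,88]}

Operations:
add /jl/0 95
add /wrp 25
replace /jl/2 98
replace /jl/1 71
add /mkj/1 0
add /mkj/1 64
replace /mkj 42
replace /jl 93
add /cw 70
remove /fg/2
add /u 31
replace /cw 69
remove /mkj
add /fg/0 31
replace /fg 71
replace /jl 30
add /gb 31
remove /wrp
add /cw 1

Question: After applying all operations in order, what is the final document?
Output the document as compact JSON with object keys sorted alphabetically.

After op 1 (add /jl/0 95): {"fg":[93,15,65,97,30],"jl":[95,62,34,5,68],"mkj":[82,88]}
After op 2 (add /wrp 25): {"fg":[93,15,65,97,30],"jl":[95,62,34,5,68],"mkj":[82,88],"wrp":25}
After op 3 (replace /jl/2 98): {"fg":[93,15,65,97,30],"jl":[95,62,98,5,68],"mkj":[82,88],"wrp":25}
After op 4 (replace /jl/1 71): {"fg":[93,15,65,97,30],"jl":[95,71,98,5,68],"mkj":[82,88],"wrp":25}
After op 5 (add /mkj/1 0): {"fg":[93,15,65,97,30],"jl":[95,71,98,5,68],"mkj":[82,0,88],"wrp":25}
After op 6 (add /mkj/1 64): {"fg":[93,15,65,97,30],"jl":[95,71,98,5,68],"mkj":[82,64,0,88],"wrp":25}
After op 7 (replace /mkj 42): {"fg":[93,15,65,97,30],"jl":[95,71,98,5,68],"mkj":42,"wrp":25}
After op 8 (replace /jl 93): {"fg":[93,15,65,97,30],"jl":93,"mkj":42,"wrp":25}
After op 9 (add /cw 70): {"cw":70,"fg":[93,15,65,97,30],"jl":93,"mkj":42,"wrp":25}
After op 10 (remove /fg/2): {"cw":70,"fg":[93,15,97,30],"jl":93,"mkj":42,"wrp":25}
After op 11 (add /u 31): {"cw":70,"fg":[93,15,97,30],"jl":93,"mkj":42,"u":31,"wrp":25}
After op 12 (replace /cw 69): {"cw":69,"fg":[93,15,97,30],"jl":93,"mkj":42,"u":31,"wrp":25}
After op 13 (remove /mkj): {"cw":69,"fg":[93,15,97,30],"jl":93,"u":31,"wrp":25}
After op 14 (add /fg/0 31): {"cw":69,"fg":[31,93,15,97,30],"jl":93,"u":31,"wrp":25}
After op 15 (replace /fg 71): {"cw":69,"fg":71,"jl":93,"u":31,"wrp":25}
After op 16 (replace /jl 30): {"cw":69,"fg":71,"jl":30,"u":31,"wrp":25}
After op 17 (add /gb 31): {"cw":69,"fg":71,"gb":31,"jl":30,"u":31,"wrp":25}
After op 18 (remove /wrp): {"cw":69,"fg":71,"gb":31,"jl":30,"u":31}
After op 19 (add /cw 1): {"cw":1,"fg":71,"gb":31,"jl":30,"u":31}

Answer: {"cw":1,"fg":71,"gb":31,"jl":30,"u":31}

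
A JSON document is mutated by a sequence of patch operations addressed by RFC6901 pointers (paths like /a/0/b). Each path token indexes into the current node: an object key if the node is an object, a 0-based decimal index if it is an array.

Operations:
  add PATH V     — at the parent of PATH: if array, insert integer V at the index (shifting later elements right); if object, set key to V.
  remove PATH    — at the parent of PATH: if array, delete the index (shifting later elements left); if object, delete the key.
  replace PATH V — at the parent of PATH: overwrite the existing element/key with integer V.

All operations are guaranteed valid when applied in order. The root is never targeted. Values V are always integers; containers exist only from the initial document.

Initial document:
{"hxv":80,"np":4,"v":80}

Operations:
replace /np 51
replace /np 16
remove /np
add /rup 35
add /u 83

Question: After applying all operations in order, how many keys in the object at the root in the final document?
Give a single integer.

After op 1 (replace /np 51): {"hxv":80,"np":51,"v":80}
After op 2 (replace /np 16): {"hxv":80,"np":16,"v":80}
After op 3 (remove /np): {"hxv":80,"v":80}
After op 4 (add /rup 35): {"hxv":80,"rup":35,"v":80}
After op 5 (add /u 83): {"hxv":80,"rup":35,"u":83,"v":80}
Size at the root: 4

Answer: 4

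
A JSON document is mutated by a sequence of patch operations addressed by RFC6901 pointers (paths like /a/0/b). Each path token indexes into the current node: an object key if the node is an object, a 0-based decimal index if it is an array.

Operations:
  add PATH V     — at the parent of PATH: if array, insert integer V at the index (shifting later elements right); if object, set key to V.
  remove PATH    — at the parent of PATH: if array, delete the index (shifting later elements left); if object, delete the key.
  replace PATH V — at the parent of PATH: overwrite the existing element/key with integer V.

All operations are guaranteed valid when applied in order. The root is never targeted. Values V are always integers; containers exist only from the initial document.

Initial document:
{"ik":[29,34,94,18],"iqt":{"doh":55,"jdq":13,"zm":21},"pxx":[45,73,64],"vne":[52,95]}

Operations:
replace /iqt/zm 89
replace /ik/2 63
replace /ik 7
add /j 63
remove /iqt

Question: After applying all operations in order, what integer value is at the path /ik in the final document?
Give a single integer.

After op 1 (replace /iqt/zm 89): {"ik":[29,34,94,18],"iqt":{"doh":55,"jdq":13,"zm":89},"pxx":[45,73,64],"vne":[52,95]}
After op 2 (replace /ik/2 63): {"ik":[29,34,63,18],"iqt":{"doh":55,"jdq":13,"zm":89},"pxx":[45,73,64],"vne":[52,95]}
After op 3 (replace /ik 7): {"ik":7,"iqt":{"doh":55,"jdq":13,"zm":89},"pxx":[45,73,64],"vne":[52,95]}
After op 4 (add /j 63): {"ik":7,"iqt":{"doh":55,"jdq":13,"zm":89},"j":63,"pxx":[45,73,64],"vne":[52,95]}
After op 5 (remove /iqt): {"ik":7,"j":63,"pxx":[45,73,64],"vne":[52,95]}
Value at /ik: 7

Answer: 7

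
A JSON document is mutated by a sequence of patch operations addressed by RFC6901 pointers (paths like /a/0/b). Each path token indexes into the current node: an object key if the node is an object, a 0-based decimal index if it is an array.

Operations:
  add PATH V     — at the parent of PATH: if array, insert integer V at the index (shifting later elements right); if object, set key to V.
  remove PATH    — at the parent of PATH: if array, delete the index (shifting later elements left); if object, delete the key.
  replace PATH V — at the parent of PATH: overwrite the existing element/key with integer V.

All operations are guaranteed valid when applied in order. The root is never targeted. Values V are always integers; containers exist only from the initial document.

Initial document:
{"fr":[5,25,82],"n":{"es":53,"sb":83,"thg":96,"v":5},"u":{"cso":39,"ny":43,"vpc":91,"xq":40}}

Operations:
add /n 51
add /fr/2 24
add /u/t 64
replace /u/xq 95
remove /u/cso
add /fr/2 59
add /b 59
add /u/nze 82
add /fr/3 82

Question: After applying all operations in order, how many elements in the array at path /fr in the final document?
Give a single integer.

Answer: 6

Derivation:
After op 1 (add /n 51): {"fr":[5,25,82],"n":51,"u":{"cso":39,"ny":43,"vpc":91,"xq":40}}
After op 2 (add /fr/2 24): {"fr":[5,25,24,82],"n":51,"u":{"cso":39,"ny":43,"vpc":91,"xq":40}}
After op 3 (add /u/t 64): {"fr":[5,25,24,82],"n":51,"u":{"cso":39,"ny":43,"t":64,"vpc":91,"xq":40}}
After op 4 (replace /u/xq 95): {"fr":[5,25,24,82],"n":51,"u":{"cso":39,"ny":43,"t":64,"vpc":91,"xq":95}}
After op 5 (remove /u/cso): {"fr":[5,25,24,82],"n":51,"u":{"ny":43,"t":64,"vpc":91,"xq":95}}
After op 6 (add /fr/2 59): {"fr":[5,25,59,24,82],"n":51,"u":{"ny":43,"t":64,"vpc":91,"xq":95}}
After op 7 (add /b 59): {"b":59,"fr":[5,25,59,24,82],"n":51,"u":{"ny":43,"t":64,"vpc":91,"xq":95}}
After op 8 (add /u/nze 82): {"b":59,"fr":[5,25,59,24,82],"n":51,"u":{"ny":43,"nze":82,"t":64,"vpc":91,"xq":95}}
After op 9 (add /fr/3 82): {"b":59,"fr":[5,25,59,82,24,82],"n":51,"u":{"ny":43,"nze":82,"t":64,"vpc":91,"xq":95}}
Size at path /fr: 6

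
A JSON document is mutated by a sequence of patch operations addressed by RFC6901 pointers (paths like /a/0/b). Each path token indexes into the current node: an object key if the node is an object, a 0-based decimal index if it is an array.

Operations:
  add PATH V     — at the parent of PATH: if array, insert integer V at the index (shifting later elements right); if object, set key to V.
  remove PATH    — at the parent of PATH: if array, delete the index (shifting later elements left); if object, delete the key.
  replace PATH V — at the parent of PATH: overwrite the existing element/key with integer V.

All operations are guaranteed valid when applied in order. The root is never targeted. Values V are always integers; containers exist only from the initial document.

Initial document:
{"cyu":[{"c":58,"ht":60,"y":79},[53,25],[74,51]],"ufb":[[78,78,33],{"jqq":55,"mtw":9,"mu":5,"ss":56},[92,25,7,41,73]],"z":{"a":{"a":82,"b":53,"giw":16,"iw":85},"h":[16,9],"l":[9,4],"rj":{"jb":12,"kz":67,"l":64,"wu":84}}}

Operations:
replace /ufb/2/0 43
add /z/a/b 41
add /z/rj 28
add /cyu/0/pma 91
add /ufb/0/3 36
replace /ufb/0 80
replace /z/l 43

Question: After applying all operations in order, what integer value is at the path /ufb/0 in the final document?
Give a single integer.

Answer: 80

Derivation:
After op 1 (replace /ufb/2/0 43): {"cyu":[{"c":58,"ht":60,"y":79},[53,25],[74,51]],"ufb":[[78,78,33],{"jqq":55,"mtw":9,"mu":5,"ss":56},[43,25,7,41,73]],"z":{"a":{"a":82,"b":53,"giw":16,"iw":85},"h":[16,9],"l":[9,4],"rj":{"jb":12,"kz":67,"l":64,"wu":84}}}
After op 2 (add /z/a/b 41): {"cyu":[{"c":58,"ht":60,"y":79},[53,25],[74,51]],"ufb":[[78,78,33],{"jqq":55,"mtw":9,"mu":5,"ss":56},[43,25,7,41,73]],"z":{"a":{"a":82,"b":41,"giw":16,"iw":85},"h":[16,9],"l":[9,4],"rj":{"jb":12,"kz":67,"l":64,"wu":84}}}
After op 3 (add /z/rj 28): {"cyu":[{"c":58,"ht":60,"y":79},[53,25],[74,51]],"ufb":[[78,78,33],{"jqq":55,"mtw":9,"mu":5,"ss":56},[43,25,7,41,73]],"z":{"a":{"a":82,"b":41,"giw":16,"iw":85},"h":[16,9],"l":[9,4],"rj":28}}
After op 4 (add /cyu/0/pma 91): {"cyu":[{"c":58,"ht":60,"pma":91,"y":79},[53,25],[74,51]],"ufb":[[78,78,33],{"jqq":55,"mtw":9,"mu":5,"ss":56},[43,25,7,41,73]],"z":{"a":{"a":82,"b":41,"giw":16,"iw":85},"h":[16,9],"l":[9,4],"rj":28}}
After op 5 (add /ufb/0/3 36): {"cyu":[{"c":58,"ht":60,"pma":91,"y":79},[53,25],[74,51]],"ufb":[[78,78,33,36],{"jqq":55,"mtw":9,"mu":5,"ss":56},[43,25,7,41,73]],"z":{"a":{"a":82,"b":41,"giw":16,"iw":85},"h":[16,9],"l":[9,4],"rj":28}}
After op 6 (replace /ufb/0 80): {"cyu":[{"c":58,"ht":60,"pma":91,"y":79},[53,25],[74,51]],"ufb":[80,{"jqq":55,"mtw":9,"mu":5,"ss":56},[43,25,7,41,73]],"z":{"a":{"a":82,"b":41,"giw":16,"iw":85},"h":[16,9],"l":[9,4],"rj":28}}
After op 7 (replace /z/l 43): {"cyu":[{"c":58,"ht":60,"pma":91,"y":79},[53,25],[74,51]],"ufb":[80,{"jqq":55,"mtw":9,"mu":5,"ss":56},[43,25,7,41,73]],"z":{"a":{"a":82,"b":41,"giw":16,"iw":85},"h":[16,9],"l":43,"rj":28}}
Value at /ufb/0: 80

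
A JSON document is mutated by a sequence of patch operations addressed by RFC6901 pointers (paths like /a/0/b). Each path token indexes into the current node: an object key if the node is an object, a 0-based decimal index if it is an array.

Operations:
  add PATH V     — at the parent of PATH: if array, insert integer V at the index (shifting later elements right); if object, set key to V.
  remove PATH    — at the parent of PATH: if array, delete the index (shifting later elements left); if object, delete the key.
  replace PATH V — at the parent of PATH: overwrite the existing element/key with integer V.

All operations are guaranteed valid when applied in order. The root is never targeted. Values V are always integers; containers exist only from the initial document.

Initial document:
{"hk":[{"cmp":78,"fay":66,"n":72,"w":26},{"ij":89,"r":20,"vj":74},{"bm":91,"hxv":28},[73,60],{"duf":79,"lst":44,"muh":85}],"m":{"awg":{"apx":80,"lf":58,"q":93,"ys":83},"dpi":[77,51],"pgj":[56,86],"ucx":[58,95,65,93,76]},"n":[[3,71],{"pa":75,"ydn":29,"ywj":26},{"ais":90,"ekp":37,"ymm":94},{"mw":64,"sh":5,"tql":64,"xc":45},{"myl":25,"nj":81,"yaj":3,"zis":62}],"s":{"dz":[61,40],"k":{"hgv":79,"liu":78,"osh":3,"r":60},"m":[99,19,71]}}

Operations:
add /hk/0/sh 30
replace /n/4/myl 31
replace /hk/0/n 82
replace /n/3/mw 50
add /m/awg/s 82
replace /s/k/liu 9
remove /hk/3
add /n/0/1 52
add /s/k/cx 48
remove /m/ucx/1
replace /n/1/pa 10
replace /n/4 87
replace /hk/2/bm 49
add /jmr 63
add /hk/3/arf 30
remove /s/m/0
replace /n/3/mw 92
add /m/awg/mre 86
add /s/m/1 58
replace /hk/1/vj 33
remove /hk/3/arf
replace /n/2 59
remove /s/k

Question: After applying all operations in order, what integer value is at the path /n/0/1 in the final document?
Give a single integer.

After op 1 (add /hk/0/sh 30): {"hk":[{"cmp":78,"fay":66,"n":72,"sh":30,"w":26},{"ij":89,"r":20,"vj":74},{"bm":91,"hxv":28},[73,60],{"duf":79,"lst":44,"muh":85}],"m":{"awg":{"apx":80,"lf":58,"q":93,"ys":83},"dpi":[77,51],"pgj":[56,86],"ucx":[58,95,65,93,76]},"n":[[3,71],{"pa":75,"ydn":29,"ywj":26},{"ais":90,"ekp":37,"ymm":94},{"mw":64,"sh":5,"tql":64,"xc":45},{"myl":25,"nj":81,"yaj":3,"zis":62}],"s":{"dz":[61,40],"k":{"hgv":79,"liu":78,"osh":3,"r":60},"m":[99,19,71]}}
After op 3 (replace /hk/0/n 82): {"hk":[{"cmp":78,"fay":66,"n":82,"sh":30,"w":26},{"ij":89,"r":20,"vj":74},{"bm":91,"hxv":28},[73,60],{"duf":79,"lst":44,"muh":85}],"m":{"awg":{"apx":80,"lf":58,"q":93,"ys":83},"dpi":[77,51],"pgj":[56,86],"ucx":[58,95,65,93,76]},"n":[[3,71],{"pa":75,"ydn":29,"ywj":26},{"ais":90,"ekp":37,"ymm":94},{"mw":64,"sh":5,"tql":64,"xc":45},{"myl":31,"nj":81,"yaj":3,"zis":62}],"s":{"dz":[61,40],"k":{"hgv":79,"liu":78,"osh":3,"r":60},"m":[99,19,71]}}
After op 5 (add /m/awg/s 82): {"hk":[{"cmp":78,"fay":66,"n":82,"sh":30,"w":26},{"ij":89,"r":20,"vj":74},{"bm":91,"hxv":28},[73,60],{"duf":79,"lst":44,"muh":85}],"m":{"awg":{"apx":80,"lf":58,"q":93,"s":82,"ys":83},"dpi":[77,51],"pgj":[56,86],"ucx":[58,95,65,93,76]},"n":[[3,71],{"pa":75,"ydn":29,"ywj":26},{"ais":90,"ekp":37,"ymm":94},{"mw":50,"sh":5,"tql":64,"xc":45},{"myl":31,"nj":81,"yaj":3,"zis":62}],"s":{"dz":[61,40],"k":{"hgv":79,"liu":78,"osh":3,"r":60},"m":[99,19,71]}}
After op 7 (remove /hk/3): {"hk":[{"cmp":78,"fay":66,"n":82,"sh":30,"w":26},{"ij":89,"r":20,"vj":74},{"bm":91,"hxv":28},{"duf":79,"lst":44,"muh":85}],"m":{"awg":{"apx":80,"lf":58,"q":93,"s":82,"ys":83},"dpi":[77,51],"pgj":[56,86],"ucx":[58,95,65,93,76]},"n":[[3,71],{"pa":75,"ydn":29,"ywj":26},{"ais":90,"ekp":37,"ymm":94},{"mw":50,"sh":5,"tql":64,"xc":45},{"myl":31,"nj":81,"yaj":3,"zis":62}],"s":{"dz":[61,40],"k":{"hgv":79,"liu":9,"osh":3,"r":60},"m":[99,19,71]}}
After op 9 (add /s/k/cx 48): {"hk":[{"cmp":78,"fay":66,"n":82,"sh":30,"w":26},{"ij":89,"r":20,"vj":74},{"bm":91,"hxv":28},{"duf":79,"lst":44,"muh":85}],"m":{"awg":{"apx":80,"lf":58,"q":93,"s":82,"ys":83},"dpi":[77,51],"pgj":[56,86],"ucx":[58,95,65,93,76]},"n":[[3,52,71],{"pa":75,"ydn":29,"ywj":26},{"ais":90,"ekp":37,"ymm":94},{"mw":50,"sh":5,"tql":64,"xc":45},{"myl":31,"nj":81,"yaj":3,"zis":62}],"s":{"dz":[61,40],"k":{"cx":48,"hgv":79,"liu":9,"osh":3,"r":60},"m":[99,19,71]}}
After op 11 (replace /n/1/pa 10): {"hk":[{"cmp":78,"fay":66,"n":82,"sh":30,"w":26},{"ij":89,"r":20,"vj":74},{"bm":91,"hxv":28},{"duf":79,"lst":44,"muh":85}],"m":{"awg":{"apx":80,"lf":58,"q":93,"s":82,"ys":83},"dpi":[77,51],"pgj":[56,86],"ucx":[58,65,93,76]},"n":[[3,52,71],{"pa":10,"ydn":29,"ywj":26},{"ais":90,"ekp":37,"ymm":94},{"mw":50,"sh":5,"tql":64,"xc":45},{"myl":31,"nj":81,"yaj":3,"zis":62}],"s":{"dz":[61,40],"k":{"cx":48,"hgv":79,"liu":9,"osh":3,"r":60},"m":[99,19,71]}}
After op 13 (replace /hk/2/bm 49): {"hk":[{"cmp":78,"fay":66,"n":82,"sh":30,"w":26},{"ij":89,"r":20,"vj":74},{"bm":49,"hxv":28},{"duf":79,"lst":44,"muh":85}],"m":{"awg":{"apx":80,"lf":58,"q":93,"s":82,"ys":83},"dpi":[77,51],"pgj":[56,86],"ucx":[58,65,93,76]},"n":[[3,52,71],{"pa":10,"ydn":29,"ywj":26},{"ais":90,"ekp":37,"ymm":94},{"mw":50,"sh":5,"tql":64,"xc":45},87],"s":{"dz":[61,40],"k":{"cx":48,"hgv":79,"liu":9,"osh":3,"r":60},"m":[99,19,71]}}
After op 15 (add /hk/3/arf 30): {"hk":[{"cmp":78,"fay":66,"n":82,"sh":30,"w":26},{"ij":89,"r":20,"vj":74},{"bm":49,"hxv":28},{"arf":30,"duf":79,"lst":44,"muh":85}],"jmr":63,"m":{"awg":{"apx":80,"lf":58,"q":93,"s":82,"ys":83},"dpi":[77,51],"pgj":[56,86],"ucx":[58,65,93,76]},"n":[[3,52,71],{"pa":10,"ydn":29,"ywj":26},{"ais":90,"ekp":37,"ymm":94},{"mw":50,"sh":5,"tql":64,"xc":45},87],"s":{"dz":[61,40],"k":{"cx":48,"hgv":79,"liu":9,"osh":3,"r":60},"m":[99,19,71]}}
After op 17 (replace /n/3/mw 92): {"hk":[{"cmp":78,"fay":66,"n":82,"sh":30,"w":26},{"ij":89,"r":20,"vj":74},{"bm":49,"hxv":28},{"arf":30,"duf":79,"lst":44,"muh":85}],"jmr":63,"m":{"awg":{"apx":80,"lf":58,"q":93,"s":82,"ys":83},"dpi":[77,51],"pgj":[56,86],"ucx":[58,65,93,76]},"n":[[3,52,71],{"pa":10,"ydn":29,"ywj":26},{"ais":90,"ekp":37,"ymm":94},{"mw":92,"sh":5,"tql":64,"xc":45},87],"s":{"dz":[61,40],"k":{"cx":48,"hgv":79,"liu":9,"osh":3,"r":60},"m":[19,71]}}
After op 19 (add /s/m/1 58): {"hk":[{"cmp":78,"fay":66,"n":82,"sh":30,"w":26},{"ij":89,"r":20,"vj":74},{"bm":49,"hxv":28},{"arf":30,"duf":79,"lst":44,"muh":85}],"jmr":63,"m":{"awg":{"apx":80,"lf":58,"mre":86,"q":93,"s":82,"ys":83},"dpi":[77,51],"pgj":[56,86],"ucx":[58,65,93,76]},"n":[[3,52,71],{"pa":10,"ydn":29,"ywj":26},{"ais":90,"ekp":37,"ymm":94},{"mw":92,"sh":5,"tql":64,"xc":45},87],"s":{"dz":[61,40],"k":{"cx":48,"hgv":79,"liu":9,"osh":3,"r":60},"m":[19,58,71]}}
After op 21 (remove /hk/3/arf): {"hk":[{"cmp":78,"fay":66,"n":82,"sh":30,"w":26},{"ij":89,"r":20,"vj":33},{"bm":49,"hxv":28},{"duf":79,"lst":44,"muh":85}],"jmr":63,"m":{"awg":{"apx":80,"lf":58,"mre":86,"q":93,"s":82,"ys":83},"dpi":[77,51],"pgj":[56,86],"ucx":[58,65,93,76]},"n":[[3,52,71],{"pa":10,"ydn":29,"ywj":26},{"ais":90,"ekp":37,"ymm":94},{"mw":92,"sh":5,"tql":64,"xc":45},87],"s":{"dz":[61,40],"k":{"cx":48,"hgv":79,"liu":9,"osh":3,"r":60},"m":[19,58,71]}}
Value at /n/0/1: 52

Answer: 52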